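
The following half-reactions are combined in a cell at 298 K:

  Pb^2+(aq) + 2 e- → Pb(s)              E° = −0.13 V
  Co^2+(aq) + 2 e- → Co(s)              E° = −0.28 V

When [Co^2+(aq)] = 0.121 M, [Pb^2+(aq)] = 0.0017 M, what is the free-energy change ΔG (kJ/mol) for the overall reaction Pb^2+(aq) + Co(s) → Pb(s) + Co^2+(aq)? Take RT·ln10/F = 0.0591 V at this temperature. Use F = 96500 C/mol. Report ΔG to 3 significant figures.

−18.4 kJ/mol

With Pb²⁺/Pb reduced at the cathode, E°cell = −0.13 − (−0.28) = +0.15 V and n = 2.
Q = [Co^2+(aq)] / [Pb^2+(aq)] = 71.2, so log Q = 1.852 and E = +0.15 − (0.0591/2)(1.852) = +0.0953 V.
Then ΔG = −nFE = −2 × 96500 × +0.0953 J/mol = −18.4 kJ/mol.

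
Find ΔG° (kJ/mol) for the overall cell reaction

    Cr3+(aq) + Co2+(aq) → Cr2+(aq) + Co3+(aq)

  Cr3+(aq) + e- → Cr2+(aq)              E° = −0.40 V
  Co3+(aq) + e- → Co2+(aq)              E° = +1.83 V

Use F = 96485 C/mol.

In the reaction as written Cr3+(aq) is reduced, so the Cr³⁺/Cr²⁺ couple is the cathode and Co³⁺/Co²⁺ is the anode.
E°cell = −0.40 − (+1.83) = −2.23 V; balancing electrons gives n = 1.
ΔG° = −nFE°cell = −(1)(96485)(−2.23) J/mol = +215 kJ/mol.

+215 kJ/mol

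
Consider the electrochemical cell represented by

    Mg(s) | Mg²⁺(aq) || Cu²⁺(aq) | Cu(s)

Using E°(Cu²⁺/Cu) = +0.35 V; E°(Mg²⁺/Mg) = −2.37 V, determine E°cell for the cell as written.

By convention the left-hand electrode in cell notation is the anode (oxidation) and the right-hand electrode is the cathode (reduction).
E°cell = E°(right) − E°(left) = +0.35 − (−2.37) = +2.72 V.

+2.72 V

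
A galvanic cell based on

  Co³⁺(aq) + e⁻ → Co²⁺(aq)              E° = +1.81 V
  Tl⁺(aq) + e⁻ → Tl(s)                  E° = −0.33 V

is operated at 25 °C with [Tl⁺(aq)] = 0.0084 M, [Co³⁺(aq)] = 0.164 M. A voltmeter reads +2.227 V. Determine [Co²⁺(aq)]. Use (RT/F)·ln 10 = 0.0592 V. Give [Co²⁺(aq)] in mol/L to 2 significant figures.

The Co³⁺/Co²⁺ couple has the larger reduction potential, so it is the cathode: E°cell = +1.81 − (−0.33) = +2.14 V and n = 1.
Since E = E° − (0.0592/n)·log Q, log Q = n(E° − E)/0.0592 = −1.470.
For Co³⁺(aq) + Tl(s) → Co²⁺(aq) + Tl⁺(aq), the reaction quotient is Q = ([Co²⁺(aq)]·[Tl⁺(aq)]) / [Co³⁺(aq)].
Isolating [Co²⁺(aq)] in Q = 10^{−1.470} yields log [Co²⁺(aq)] = −0.179, i.e. 0.66 M.

0.66 M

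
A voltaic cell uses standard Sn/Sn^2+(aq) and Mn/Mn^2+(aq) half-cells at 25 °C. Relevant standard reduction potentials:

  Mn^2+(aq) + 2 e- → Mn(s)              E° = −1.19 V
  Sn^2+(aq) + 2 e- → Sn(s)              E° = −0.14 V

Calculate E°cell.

+1.05 V

The Sn²⁺/Sn couple has the higher E°, so Sn ion is reduced (cathode) and Mn is oxidized (anode).
E°cell = E°(cathode) − E°(anode) = −0.14 − (−1.19) = +1.05 V.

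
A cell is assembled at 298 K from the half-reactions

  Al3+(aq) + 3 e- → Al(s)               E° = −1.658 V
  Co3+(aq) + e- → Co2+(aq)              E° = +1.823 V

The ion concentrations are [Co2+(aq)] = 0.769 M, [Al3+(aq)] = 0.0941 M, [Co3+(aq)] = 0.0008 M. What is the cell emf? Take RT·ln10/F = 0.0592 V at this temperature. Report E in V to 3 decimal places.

The Co³⁺/Co²⁺ couple has the more positive E°, so it is the cathode; Al³⁺/Al is the anode.
E°cell = E°cat − E°an = +1.823 − (−1.658) = +3.481 V; n = 3.
For the overall reaction 3 Co3+(aq) + Al(s) → 3 Co2+(aq) + Al3+(aq), Q = ([Co2+(aq)]^3·[Al3+(aq)]) / [Co3+(aq)]^3 = 8.36×10^7, giving log Q = 7.922.
Applying E = E° − (RT ln10/nF)·log Q gives +3.481 − (0.0592/3)(7.922) = +3.325 V.

+3.325 V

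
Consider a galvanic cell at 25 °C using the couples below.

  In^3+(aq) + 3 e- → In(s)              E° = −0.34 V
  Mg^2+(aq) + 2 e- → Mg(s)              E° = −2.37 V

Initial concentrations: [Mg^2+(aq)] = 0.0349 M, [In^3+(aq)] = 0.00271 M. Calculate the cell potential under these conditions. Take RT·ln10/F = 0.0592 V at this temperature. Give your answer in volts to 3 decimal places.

+2.022 V

In³⁺/In is reduced (cathode, E° = −0.34 V) and Mg²⁺/Mg is oxidized (anode).
The standard potential is −0.34 − (−2.37) = +2.03 V and the balanced reaction transfers n = 6 electrons.
For the overall reaction 2 In^3+(aq) + 3 Mg(s) → 2 In(s) + 3 Mg^2+(aq), Q = [Mg^2+(aq)]^3 / [In^3+(aq)]^2 = 5.79, giving log Q = 0.763.
Applying E = E° − (RT ln10/nF)·log Q gives +2.03 − (0.0592/6)(0.763) = +2.022 V.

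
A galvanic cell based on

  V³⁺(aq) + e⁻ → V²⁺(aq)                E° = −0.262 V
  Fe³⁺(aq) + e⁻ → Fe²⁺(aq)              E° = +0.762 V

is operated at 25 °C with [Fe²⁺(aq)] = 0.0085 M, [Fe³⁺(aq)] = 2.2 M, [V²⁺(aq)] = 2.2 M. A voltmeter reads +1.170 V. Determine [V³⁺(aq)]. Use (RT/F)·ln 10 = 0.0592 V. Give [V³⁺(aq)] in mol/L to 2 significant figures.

1.9 M

The Fe³⁺/Fe²⁺ couple has the larger reduction potential, so it is the cathode: E°cell = +0.762 − (−0.262) = +1.024 V and n = 1.
Since E = E° − (0.0592/n)·log Q, log Q = n(E° − E)/0.0592 = −2.466.
Balancing electrons gives Fe³⁺(aq) + V²⁺(aq) → Fe²⁺(aq) + V³⁺(aq); thus Q = ([Fe²⁺(aq)]·[V³⁺(aq)]) / ([Fe³⁺(aq)]·[V²⁺(aq)]).
Substituting the known concentrations and solving, log [V³⁺(aq)] = 0.289 and [V³⁺(aq)] = 1.9 M.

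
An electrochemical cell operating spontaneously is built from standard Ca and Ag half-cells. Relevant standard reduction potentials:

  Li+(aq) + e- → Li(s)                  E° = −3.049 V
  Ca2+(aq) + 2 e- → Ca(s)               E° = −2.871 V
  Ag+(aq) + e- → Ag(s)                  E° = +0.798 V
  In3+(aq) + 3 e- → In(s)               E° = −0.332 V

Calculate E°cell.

The Ag⁺/Ag couple has the higher E°, so Ag ion is reduced (cathode) and Ca is oxidized (anode).
E°cell = E°(cathode) − E°(anode) = +0.798 − (−2.871) = +3.669 V.

+3.669 V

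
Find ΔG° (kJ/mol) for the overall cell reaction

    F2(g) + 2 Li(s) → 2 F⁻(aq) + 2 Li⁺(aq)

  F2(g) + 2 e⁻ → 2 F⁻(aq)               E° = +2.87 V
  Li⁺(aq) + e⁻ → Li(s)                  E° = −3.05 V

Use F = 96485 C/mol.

In the reaction as written F2(g) is reduced, so the F₂/F⁻ couple is the cathode and Li⁺/Li is the anode.
E°cell = +2.87 − (−3.05) = +5.92 V; balancing electrons gives n = 2.
ΔG° = −nFE°cell = −(2)(96485)(+5.92) J/mol = −1142 kJ/mol.

−1142 kJ/mol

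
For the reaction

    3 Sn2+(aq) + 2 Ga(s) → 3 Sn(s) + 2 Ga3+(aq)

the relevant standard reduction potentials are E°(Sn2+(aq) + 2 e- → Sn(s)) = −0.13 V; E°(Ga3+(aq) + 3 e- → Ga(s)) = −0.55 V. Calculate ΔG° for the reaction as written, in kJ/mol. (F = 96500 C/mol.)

−243 kJ/mol

In the reaction as written Sn2+(aq) is reduced, so the Sn²⁺/Sn couple is the cathode and Ga³⁺/Ga is the anode.
E°cell = −0.13 − (−0.55) = +0.42 V; balancing electrons gives n = 6.
ΔG° = −nFE°cell = −(6)(96500)(+0.42) J/mol = −243 kJ/mol.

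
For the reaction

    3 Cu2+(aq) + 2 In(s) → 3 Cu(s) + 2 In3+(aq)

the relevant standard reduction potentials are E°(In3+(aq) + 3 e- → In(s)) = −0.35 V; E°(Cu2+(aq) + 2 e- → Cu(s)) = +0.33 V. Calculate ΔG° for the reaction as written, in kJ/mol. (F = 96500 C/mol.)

−394 kJ/mol

In the reaction as written Cu2+(aq) is reduced, so the Cu²⁺/Cu couple is the cathode and In³⁺/In is the anode.
E°cell = +0.33 − (−0.35) = +0.68 V; balancing electrons gives n = 6.
ΔG° = −nFE°cell = −(6)(96500)(+0.68) J/mol = −394 kJ/mol.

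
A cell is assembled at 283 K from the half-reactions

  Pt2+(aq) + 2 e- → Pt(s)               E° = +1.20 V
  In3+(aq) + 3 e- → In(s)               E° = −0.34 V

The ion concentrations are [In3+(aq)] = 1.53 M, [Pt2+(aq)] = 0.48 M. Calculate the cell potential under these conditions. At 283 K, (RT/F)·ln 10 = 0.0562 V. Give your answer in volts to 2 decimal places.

+1.53 V

The Pt²⁺/Pt couple has the more positive E°, so it is the cathode; In³⁺/In is the anode.
E°cell = E°cat − E°an = +1.20 − (−0.34) = +1.54 V; n = 6.
Balancing gives 3 Pt2+(aq) + 2 In(s) → 3 Pt(s) + 2 In3+(aq); hence Q = [In3+(aq)]^2 / [Pt2+(aq)]^3 = 21.2 (log Q = 1.326).
Applying E = E° − (RT ln10/nF)·log Q gives +1.54 − (0.0562/6)(1.326) = +1.53 V.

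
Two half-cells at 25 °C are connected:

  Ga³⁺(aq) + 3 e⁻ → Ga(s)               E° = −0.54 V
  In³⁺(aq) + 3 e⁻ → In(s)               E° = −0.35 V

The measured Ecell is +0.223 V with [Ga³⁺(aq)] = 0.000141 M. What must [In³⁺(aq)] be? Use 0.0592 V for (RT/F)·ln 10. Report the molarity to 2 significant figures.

0.0066 M

With In³⁺/In at the cathode and Ga³⁺/Ga at the anode, E°cell = −0.35 − (−0.54) = +0.19 V (n = 3).
Rearranging E = E° − (0.0592/n)·log Q gives log Q = 3(+0.19 − (+0.223))/0.0592 = −1.672.
The balanced reaction is In³⁺(aq) + Ga(s) → In(s) + Ga³⁺(aq), so Q = [Ga³⁺(aq)] / [In³⁺(aq)].
Isolating [In³⁺(aq)] in Q = 10^{−1.672} yields log [In³⁺(aq)] = −2.179, i.e. 0.0066 M.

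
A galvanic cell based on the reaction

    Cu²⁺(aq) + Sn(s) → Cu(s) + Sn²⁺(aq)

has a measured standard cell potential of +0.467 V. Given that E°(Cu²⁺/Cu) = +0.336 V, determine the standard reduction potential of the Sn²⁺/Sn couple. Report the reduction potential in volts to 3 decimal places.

−0.131 V

In the reaction as written the Cu²⁺/Cu couple is reduced (cathode) and Sn²⁺/Sn is oxidized (anode), so E°cell = E°(Cu²⁺/Cu) − E°(Sn²⁺/Sn).
E°(Sn²⁺/Sn) = E°(cathode) − E°cell = +0.336 − (+0.467) = −0.131 V.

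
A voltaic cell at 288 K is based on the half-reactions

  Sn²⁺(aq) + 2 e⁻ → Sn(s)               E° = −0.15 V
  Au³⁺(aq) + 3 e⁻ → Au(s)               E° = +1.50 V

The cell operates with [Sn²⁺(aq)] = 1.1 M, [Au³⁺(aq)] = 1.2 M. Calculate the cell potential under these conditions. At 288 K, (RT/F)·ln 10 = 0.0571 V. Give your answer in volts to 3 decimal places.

Au³⁺/Au is reduced (cathode, E° = +1.50 V) and Sn²⁺/Sn is oxidized (anode).
E°cell = E°cat − E°an = +1.50 − (−0.15) = +1.65 V; n = 6.
The balanced reaction is 2 Au³⁺(aq) + 3 Sn(s) → 2 Au(s) + 3 Sn²⁺(aq), so Q = [Sn²⁺(aq)]^3 / [Au³⁺(aq)]^2 = 0.924 and log Q = −0.034.
E = E° − (0.0571/n)·log Q = +1.65 − (0.0571/6)(−0.034) = +1.650 V.

+1.650 V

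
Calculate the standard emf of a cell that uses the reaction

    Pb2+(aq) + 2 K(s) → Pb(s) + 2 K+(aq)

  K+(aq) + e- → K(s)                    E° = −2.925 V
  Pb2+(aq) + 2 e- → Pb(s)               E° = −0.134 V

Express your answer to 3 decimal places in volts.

+2.791 V

In the reaction as written, Pb2+(aq) is reduced (cathode) and K+(aq) is produced by oxidation at the anode.
E°cell = E°(cathode) − E°(anode) = −0.134 − (−2.925) = +2.791 V.
The positive value indicates the reaction is spontaneous as written.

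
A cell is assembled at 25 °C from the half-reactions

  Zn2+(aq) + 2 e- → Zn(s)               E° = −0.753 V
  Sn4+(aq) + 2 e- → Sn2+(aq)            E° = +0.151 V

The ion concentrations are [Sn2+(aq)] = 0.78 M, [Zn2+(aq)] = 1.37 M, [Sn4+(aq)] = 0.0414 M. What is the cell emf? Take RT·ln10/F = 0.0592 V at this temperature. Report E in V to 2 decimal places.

+0.86 V

Since E°(Sn⁴⁺/Sn²⁺) > E°(Zn²⁺/Zn), Sn⁴⁺/Sn²⁺ serves as the cathode.
The standard potential is +0.151 − (−0.753) = +0.904 V and the balanced reaction transfers n = 2 electrons.
Balancing gives Sn4+(aq) + Zn(s) → Sn2+(aq) + Zn2+(aq); hence Q = ([Sn2+(aq)]·[Zn2+(aq)]) / [Sn4+(aq)] = 25.8 (log Q = 1.412).
By the Nernst equation, E = +0.904 − (0.0592/2)·(1.412) = +0.86 V.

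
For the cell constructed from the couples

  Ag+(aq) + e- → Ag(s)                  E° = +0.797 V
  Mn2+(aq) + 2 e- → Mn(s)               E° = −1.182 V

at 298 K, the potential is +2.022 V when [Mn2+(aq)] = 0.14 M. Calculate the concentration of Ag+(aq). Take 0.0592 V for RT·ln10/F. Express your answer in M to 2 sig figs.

The Ag⁺/Ag couple has the larger reduction potential, so it is the cathode: E°cell = +0.797 − (−1.182) = +1.979 V and n = 2.
Rearranging E = E° − (0.0592/n)·log Q gives log Q = 2(+1.979 − (+2.022))/0.0592 = −1.453.
Balancing electrons gives 2 Ag+(aq) + Mn(s) → 2 Ag(s) + Mn2+(aq); thus Q = [Mn2+(aq)] / [Ag+(aq)]^2.
Isolating [Ag+(aq)] in Q = 10^{−1.453} yields log [Ag+(aq)] = 0.300, i.e. 2.0 M.

2.0 M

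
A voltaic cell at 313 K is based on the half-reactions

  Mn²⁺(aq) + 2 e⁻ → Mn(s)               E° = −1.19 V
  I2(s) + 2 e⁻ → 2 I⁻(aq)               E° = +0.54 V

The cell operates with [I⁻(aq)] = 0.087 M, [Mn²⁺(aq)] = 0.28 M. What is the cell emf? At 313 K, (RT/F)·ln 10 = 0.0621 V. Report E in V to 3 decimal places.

+1.813 V

I₂/I⁻ is reduced (cathode, E° = +0.54 V) and Mn²⁺/Mn is oxidized (anode).
E°cell = E°cat − E°an = +0.54 − (−1.19) = +1.73 V; n = 2.
For the overall reaction I2(s) + Mn(s) → 2 I⁻(aq) + Mn²⁺(aq), Q = [I⁻(aq)]^2·[Mn²⁺(aq)] = 0.00212, giving log Q = −2.674.
By the Nernst equation, E = +1.73 − (0.0621/2)·(−2.674) = +1.813 V.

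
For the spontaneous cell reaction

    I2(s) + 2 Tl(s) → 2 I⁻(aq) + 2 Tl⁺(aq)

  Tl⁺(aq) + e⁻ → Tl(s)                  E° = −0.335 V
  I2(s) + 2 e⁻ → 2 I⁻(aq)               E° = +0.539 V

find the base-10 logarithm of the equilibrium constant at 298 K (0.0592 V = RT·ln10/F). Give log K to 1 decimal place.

The I₂/I⁻ couple is reduced (cathode); E°cell = +0.539 − (−0.335) = +0.874 V with n = 2.
At equilibrium E = 0, so log K = nE°cell / 0.0592 = (2)(+0.874) / 0.0592 = 29.5.

log K = 29.5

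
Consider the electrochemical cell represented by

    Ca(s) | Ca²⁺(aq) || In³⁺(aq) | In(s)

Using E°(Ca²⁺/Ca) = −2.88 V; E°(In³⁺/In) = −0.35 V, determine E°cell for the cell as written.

By convention the left-hand electrode in cell notation is the anode (oxidation) and the right-hand electrode is the cathode (reduction).
E°cell = E°(right) − E°(left) = −0.35 − (−2.88) = +2.53 V.

+2.53 V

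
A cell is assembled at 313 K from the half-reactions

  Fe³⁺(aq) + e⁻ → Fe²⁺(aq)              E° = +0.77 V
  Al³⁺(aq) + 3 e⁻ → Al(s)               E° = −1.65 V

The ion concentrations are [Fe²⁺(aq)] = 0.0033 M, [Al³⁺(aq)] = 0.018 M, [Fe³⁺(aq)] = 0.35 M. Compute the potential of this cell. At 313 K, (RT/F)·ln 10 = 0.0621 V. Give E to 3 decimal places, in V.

The Fe³⁺/Fe²⁺ couple has the more positive E°, so it is the cathode; Al³⁺/Al is the anode.
E°cell = E°cat − E°an = +0.77 − (−1.65) = +2.42 V; n = 3.
For the overall reaction 3 Fe³⁺(aq) + Al(s) → 3 Fe²⁺(aq) + Al³⁺(aq), Q = ([Fe²⁺(aq)]^3·[Al³⁺(aq)]) / [Fe³⁺(aq)]^3 = 1.51×10^−8, giving log Q = −7.821.
Applying E = E° − (RT ln10/nF)·log Q gives +2.42 − (0.0621/3)(−7.821) = +2.582 V.

+2.582 V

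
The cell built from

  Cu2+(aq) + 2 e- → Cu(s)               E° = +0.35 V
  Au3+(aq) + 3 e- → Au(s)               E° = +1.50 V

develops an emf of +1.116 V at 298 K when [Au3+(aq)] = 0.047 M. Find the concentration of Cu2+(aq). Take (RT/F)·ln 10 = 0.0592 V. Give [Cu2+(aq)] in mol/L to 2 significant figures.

With Au³⁺/Au at the cathode and Cu²⁺/Cu at the anode, E°cell = +1.50 − (+0.35) = +1.15 V (n = 6).
From the Nernst equation, log Q = n(E° − E)/0.0592 = 6·(+1.15 − (+1.116))/0.0592 = 3.446.
Balancing electrons gives 2 Au3+(aq) + 3 Cu(s) → 2 Au(s) + 3 Cu2+(aq); thus Q = [Cu2+(aq)]^3 / [Au3+(aq)]^2.
Solving for the unknown gives log [Cu2+(aq)] = 0.263, so [Cu2+(aq)] ≈ 1.8 M.

1.8 M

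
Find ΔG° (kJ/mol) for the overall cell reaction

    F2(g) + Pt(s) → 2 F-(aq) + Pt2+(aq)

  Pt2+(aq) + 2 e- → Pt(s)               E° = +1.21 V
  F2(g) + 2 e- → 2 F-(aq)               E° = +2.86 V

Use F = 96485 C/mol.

In the reaction as written F2(g) is reduced, so the F₂/F⁻ couple is the cathode and Pt²⁺/Pt is the anode.
E°cell = +2.86 − (+1.21) = +1.65 V; balancing electrons gives n = 2.
ΔG° = −nFE°cell = −(2)(96485)(+1.65) J/mol = −318 kJ/mol.

−318 kJ/mol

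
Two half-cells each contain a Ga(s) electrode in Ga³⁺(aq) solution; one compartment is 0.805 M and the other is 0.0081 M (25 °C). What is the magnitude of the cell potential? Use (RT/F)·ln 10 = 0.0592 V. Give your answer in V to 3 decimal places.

0.039 V

For a concentration cell E°cell = 0, since both electrodes use the same couple.
The compartment with the higher Ga³⁺(aq) concentration (0.805 M) acts as the cathode; ions are reduced there and produced at the dilute (0.0081 M) anode.
With n = 3, Ecell = −(0.0592/3)·log([dilute]/[conc]) = −(0.0592/3)·log(0.0081/0.805) = +0.039 V.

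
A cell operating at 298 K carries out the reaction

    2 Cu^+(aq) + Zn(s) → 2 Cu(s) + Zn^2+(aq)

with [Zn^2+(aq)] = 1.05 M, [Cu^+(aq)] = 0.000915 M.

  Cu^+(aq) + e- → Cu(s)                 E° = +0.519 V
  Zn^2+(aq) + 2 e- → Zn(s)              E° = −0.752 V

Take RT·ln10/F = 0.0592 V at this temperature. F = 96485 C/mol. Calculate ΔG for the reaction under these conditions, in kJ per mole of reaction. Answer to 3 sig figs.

−210 kJ/mol

E°cell = +0.519 − (−0.752) = +1.271 V; the balanced reaction transfers n = 2 electrons.
Q = [Zn^2+(aq)] / [Cu^+(aq)]^2 = 1.25×10^6, so log Q = 6.098 and E = +1.271 − (0.0592/2)(6.098) = +1.0905 V.
ΔG = −nFE = −(2)(96485)(+1.0905) J/mol = −210 kJ/mol.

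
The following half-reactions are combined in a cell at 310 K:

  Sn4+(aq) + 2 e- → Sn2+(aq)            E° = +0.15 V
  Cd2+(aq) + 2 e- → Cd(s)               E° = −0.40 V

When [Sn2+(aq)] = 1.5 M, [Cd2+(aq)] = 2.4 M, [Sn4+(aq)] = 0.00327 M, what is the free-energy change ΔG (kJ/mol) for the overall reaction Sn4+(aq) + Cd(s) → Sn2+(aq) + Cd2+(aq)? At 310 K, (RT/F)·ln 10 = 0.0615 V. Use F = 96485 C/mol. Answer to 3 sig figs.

−88.1 kJ/mol

The standard cell potential is +0.15 − (−0.40) = +0.55 V, with n = 2 electrons in the balanced equation.
Q = ([Sn2+(aq)]·[Cd2+(aq)]) / [Sn4+(aq)] = 1.1×10^3, so log Q = 3.042 and E = +0.55 − (0.0615/2)(3.042) = +0.4565 V.
ΔG = −nFE = −(2)(96485)(+0.4565) J/mol = −88.1 kJ/mol.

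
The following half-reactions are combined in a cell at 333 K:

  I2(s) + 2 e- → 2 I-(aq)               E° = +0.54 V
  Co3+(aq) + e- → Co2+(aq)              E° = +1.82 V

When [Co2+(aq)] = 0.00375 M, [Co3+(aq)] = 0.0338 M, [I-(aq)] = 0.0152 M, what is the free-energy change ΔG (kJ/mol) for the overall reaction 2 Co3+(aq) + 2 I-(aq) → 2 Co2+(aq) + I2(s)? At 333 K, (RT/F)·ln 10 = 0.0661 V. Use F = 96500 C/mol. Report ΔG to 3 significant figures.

−236 kJ/mol

With Co³⁺/Co²⁺ reduced at the cathode, E°cell = +1.82 − (+0.54) = +1.28 V and n = 2.
Here Q = [Co2+(aq)]^2 / ([Co3+(aq)]^2·[I-(aq)]^2) = 53.3 (log Q = 1.727), giving E = +1.28 − (0.0661/2)·(1.727) = +1.2229 V.
ΔG = −nFE = −(2)(96500)(+1.2229) J/mol = −236 kJ/mol.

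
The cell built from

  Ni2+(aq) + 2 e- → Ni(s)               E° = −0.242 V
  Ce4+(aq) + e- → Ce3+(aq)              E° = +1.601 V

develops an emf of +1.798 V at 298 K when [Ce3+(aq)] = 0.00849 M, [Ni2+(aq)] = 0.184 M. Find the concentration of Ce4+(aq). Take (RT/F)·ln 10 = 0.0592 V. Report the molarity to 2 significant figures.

0.00063 M

With Ce⁴⁺/Ce³⁺ at the cathode and Ni²⁺/Ni at the anode, E°cell = +1.601 − (−0.242) = +1.843 V (n = 2).
Since E = E° − (0.0592/n)·log Q, log Q = n(E° − E)/0.0592 = 1.520.
For 2 Ce4+(aq) + Ni(s) → 2 Ce3+(aq) + Ni2+(aq), the reaction quotient is Q = ([Ce3+(aq)]^2·[Ni2+(aq)]) / [Ce4+(aq)]^2.
Isolating [Ce4+(aq)] in Q = 10^{1.520} yields log [Ce4+(aq)] = −3.199, i.e. 0.00063 M.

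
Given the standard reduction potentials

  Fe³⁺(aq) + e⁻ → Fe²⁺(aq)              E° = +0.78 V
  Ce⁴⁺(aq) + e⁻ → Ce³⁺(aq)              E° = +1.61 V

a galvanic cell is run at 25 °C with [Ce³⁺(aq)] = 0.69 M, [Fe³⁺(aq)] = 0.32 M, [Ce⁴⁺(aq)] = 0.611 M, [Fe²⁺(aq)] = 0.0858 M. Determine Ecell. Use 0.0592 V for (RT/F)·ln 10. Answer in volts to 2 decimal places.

Ce⁴⁺/Ce³⁺ is reduced (cathode, E° = +1.61 V) and Fe³⁺/Fe²⁺ is oxidized (anode).
The standard potential is +1.61 − (+0.78) = +0.83 V and the balanced reaction transfers n = 1 electron.
Balancing gives Ce⁴⁺(aq) + Fe²⁺(aq) → Ce³⁺(aq) + Fe³⁺(aq); hence Q = ([Ce³⁺(aq)]·[Fe³⁺(aq)]) / ([Ce⁴⁺(aq)]·[Fe²⁺(aq)]) = 4.21 (log Q = 0.624).
By the Nernst equation, E = +0.83 − (0.0592/1)·(0.624) = +0.79 V.

+0.79 V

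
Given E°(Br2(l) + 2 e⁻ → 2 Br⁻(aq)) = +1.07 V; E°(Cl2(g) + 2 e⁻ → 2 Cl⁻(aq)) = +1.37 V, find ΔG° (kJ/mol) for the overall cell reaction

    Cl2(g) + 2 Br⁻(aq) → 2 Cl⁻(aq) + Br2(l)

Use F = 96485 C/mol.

In the reaction as written Cl2(g) is reduced, so the Cl₂/Cl⁻ couple is the cathode and Br₂/Br⁻ is the anode.
E°cell = +1.37 − (+1.07) = +0.30 V; balancing electrons gives n = 2.
ΔG° = −nFE°cell = −(2)(96485)(+0.30) J/mol = −57.9 kJ/mol.

−57.9 kJ/mol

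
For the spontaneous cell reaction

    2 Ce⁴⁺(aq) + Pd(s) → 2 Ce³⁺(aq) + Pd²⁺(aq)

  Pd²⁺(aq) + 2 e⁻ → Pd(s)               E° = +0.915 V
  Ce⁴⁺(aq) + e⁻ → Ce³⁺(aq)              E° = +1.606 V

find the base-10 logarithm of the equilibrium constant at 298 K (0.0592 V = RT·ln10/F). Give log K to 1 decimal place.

log K = 23.3

The Ce⁴⁺/Ce³⁺ couple is reduced (cathode); E°cell = +1.606 − (+0.915) = +0.691 V with n = 2.
At equilibrium E = 0, so log K = nE°cell / 0.0592 = (2)(+0.691) / 0.0592 = 23.3.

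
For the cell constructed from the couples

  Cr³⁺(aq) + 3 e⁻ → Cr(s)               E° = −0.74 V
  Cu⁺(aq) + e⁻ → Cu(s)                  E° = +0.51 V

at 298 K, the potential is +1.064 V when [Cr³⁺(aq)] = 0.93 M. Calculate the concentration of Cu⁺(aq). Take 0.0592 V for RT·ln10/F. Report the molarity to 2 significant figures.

0.00070 M

With Cu⁺/Cu at the cathode and Cr³⁺/Cr at the anode, E°cell = +0.51 − (−0.74) = +1.25 V (n = 3).
Rearranging E = E° − (0.0592/n)·log Q gives log Q = 3(+1.25 − (+1.064))/0.0592 = 9.426.
For 3 Cu⁺(aq) + Cr(s) → 3 Cu(s) + Cr³⁺(aq), the reaction quotient is Q = [Cr³⁺(aq)] / [Cu⁺(aq)]^3.
Solving for the unknown gives log [Cu⁺(aq)] = −3.153, so [Cu⁺(aq)] ≈ 0.00070 M.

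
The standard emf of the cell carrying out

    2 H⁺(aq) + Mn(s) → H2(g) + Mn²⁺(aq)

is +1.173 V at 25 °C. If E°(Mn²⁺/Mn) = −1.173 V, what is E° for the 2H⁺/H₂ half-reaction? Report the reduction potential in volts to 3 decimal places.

+0.000 V

In the reaction as written the 2H⁺/H₂ couple is reduced (cathode) and Mn²⁺/Mn is oxidized (anode), so E°cell = E°(2H⁺/H₂) − E°(Mn²⁺/Mn).
E°(2H⁺/H₂) = E°cell + E°(anode) = +1.173 + (−1.173) = +0.000 V.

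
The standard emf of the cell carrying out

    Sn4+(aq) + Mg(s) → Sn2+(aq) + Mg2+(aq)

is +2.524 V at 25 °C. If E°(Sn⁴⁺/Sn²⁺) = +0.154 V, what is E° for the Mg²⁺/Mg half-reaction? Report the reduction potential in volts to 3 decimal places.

In the reaction as written the Sn⁴⁺/Sn²⁺ couple is reduced (cathode) and Mg²⁺/Mg is oxidized (anode), so E°cell = E°(Sn⁴⁺/Sn²⁺) − E°(Mg²⁺/Mg).
E°(Mg²⁺/Mg) = E°(cathode) − E°cell = +0.154 − (+2.524) = −2.370 V.

−2.370 V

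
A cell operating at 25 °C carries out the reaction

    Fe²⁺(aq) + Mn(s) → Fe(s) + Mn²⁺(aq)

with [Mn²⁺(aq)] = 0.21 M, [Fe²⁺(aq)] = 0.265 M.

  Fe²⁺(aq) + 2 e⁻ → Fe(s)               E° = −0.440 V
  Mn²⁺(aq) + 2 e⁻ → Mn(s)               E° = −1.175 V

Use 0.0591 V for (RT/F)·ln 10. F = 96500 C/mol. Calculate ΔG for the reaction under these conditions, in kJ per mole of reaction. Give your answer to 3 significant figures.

E°cell = −0.440 − (−1.175) = +0.735 V; the balanced reaction transfers n = 2 electrons.
Here Q = [Mn²⁺(aq)] / [Fe²⁺(aq)] = 0.792 (log Q = −0.101), giving E = +0.735 − (0.0591/2)·(−0.101) = +0.7380 V.
Finally ΔG = −nFE = −(2)(96500 C/mol)(+0.7380 V) = −142 kJ/mol.

−142 kJ/mol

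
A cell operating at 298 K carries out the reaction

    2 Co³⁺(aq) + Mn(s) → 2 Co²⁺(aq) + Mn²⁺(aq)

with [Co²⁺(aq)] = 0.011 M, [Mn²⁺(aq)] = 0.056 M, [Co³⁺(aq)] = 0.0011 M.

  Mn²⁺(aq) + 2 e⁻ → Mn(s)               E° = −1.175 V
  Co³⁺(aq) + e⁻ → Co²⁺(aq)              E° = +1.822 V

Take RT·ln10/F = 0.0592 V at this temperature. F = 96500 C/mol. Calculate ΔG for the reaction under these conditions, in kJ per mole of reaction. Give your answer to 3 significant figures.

−574 kJ/mol

The standard cell potential is +1.822 − (−1.175) = +2.997 V, with n = 2 electrons in the balanced equation.
The reaction quotient is ([Co²⁺(aq)]^2·[Mn²⁺(aq)]) / [Co³⁺(aq)]^2 = 5.6; by Nernst, E = +2.997 − (0.0592/2)(0.748) = +2.9749 V.
Then ΔG = −nFE = −2 × 96500 × +2.9749 J/mol = −574 kJ/mol.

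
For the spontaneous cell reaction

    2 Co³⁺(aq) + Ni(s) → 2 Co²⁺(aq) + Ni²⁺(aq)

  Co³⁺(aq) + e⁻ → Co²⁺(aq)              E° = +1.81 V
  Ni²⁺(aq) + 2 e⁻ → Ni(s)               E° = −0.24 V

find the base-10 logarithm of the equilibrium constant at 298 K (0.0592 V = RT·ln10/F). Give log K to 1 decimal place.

log K = 69.3

The Co³⁺/Co²⁺ couple is reduced (cathode); E°cell = +1.81 − (−0.24) = +2.05 V with n = 2.
At equilibrium E = 0, so log K = nE°cell / 0.0592 = (2)(+2.05) / 0.0592 = 69.3.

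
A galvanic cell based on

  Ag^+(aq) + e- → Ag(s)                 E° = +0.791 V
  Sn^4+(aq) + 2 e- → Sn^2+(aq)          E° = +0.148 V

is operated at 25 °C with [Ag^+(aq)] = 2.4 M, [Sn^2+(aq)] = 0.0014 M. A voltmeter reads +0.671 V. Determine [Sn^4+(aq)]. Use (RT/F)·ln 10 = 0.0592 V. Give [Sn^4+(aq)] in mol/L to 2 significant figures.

0.00091 M

The Ag⁺/Ag couple has the larger reduction potential, so it is the cathode: E°cell = +0.791 − (+0.148) = +0.643 V and n = 2.
From the Nernst equation, log Q = n(E° − E)/0.0592 = 2·(+0.643 − (+0.671))/0.0592 = −0.946.
The balanced reaction is 2 Ag^+(aq) + Sn^2+(aq) → 2 Ag(s) + Sn^4+(aq), so Q = [Sn^4+(aq)] / ([Ag^+(aq)]^2·[Sn^2+(aq)]).
Solving for the unknown gives log [Sn^4+(aq)] = −3.039, so [Sn^4+(aq)] ≈ 0.00091 M.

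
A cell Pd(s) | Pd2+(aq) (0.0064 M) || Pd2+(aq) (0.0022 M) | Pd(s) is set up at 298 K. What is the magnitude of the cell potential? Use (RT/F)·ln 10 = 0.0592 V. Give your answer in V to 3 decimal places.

For a concentration cell E°cell = 0, since both electrodes use the same couple.
The compartment with the higher Pd2+(aq) concentration (0.0064 M) acts as the cathode; ions are reduced there and produced at the dilute (0.0022 M) anode.
With n = 2, Ecell = −(0.0592/2)·log([dilute]/[conc]) = −(0.0592/2)·log(0.0022/0.0064) = +0.014 V.

0.014 V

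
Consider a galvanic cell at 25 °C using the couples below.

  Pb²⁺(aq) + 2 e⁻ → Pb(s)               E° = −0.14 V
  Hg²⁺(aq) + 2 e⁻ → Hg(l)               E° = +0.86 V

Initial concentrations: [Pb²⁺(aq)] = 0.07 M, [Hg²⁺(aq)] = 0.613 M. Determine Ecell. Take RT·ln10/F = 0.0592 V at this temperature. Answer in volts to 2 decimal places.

+1.03 V

Since E°(Hg²⁺/Hg) > E°(Pb²⁺/Pb), Hg²⁺/Hg serves as the cathode.
E°cell = E°cat − E°an = +0.86 − (−0.14) = +1.00 V; n = 2.
Balancing gives Hg²⁺(aq) + Pb(s) → Hg(l) + Pb²⁺(aq); hence Q = [Pb²⁺(aq)] / [Hg²⁺(aq)] = 0.114 (log Q = −0.942).
Applying E = E° − (RT ln10/nF)·log Q gives +1.00 − (0.0592/2)(−0.942) = +1.03 V.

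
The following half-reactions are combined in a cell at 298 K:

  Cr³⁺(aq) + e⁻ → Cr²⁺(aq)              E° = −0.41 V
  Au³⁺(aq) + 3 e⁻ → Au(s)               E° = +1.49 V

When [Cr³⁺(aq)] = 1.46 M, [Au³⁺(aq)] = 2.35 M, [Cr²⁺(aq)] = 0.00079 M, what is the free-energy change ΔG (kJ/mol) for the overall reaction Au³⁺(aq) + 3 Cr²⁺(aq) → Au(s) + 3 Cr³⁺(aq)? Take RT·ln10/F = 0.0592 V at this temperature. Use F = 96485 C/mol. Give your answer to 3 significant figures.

−496 kJ/mol

With Au³⁺/Au reduced at the cathode, E°cell = +1.49 − (−0.41) = +1.90 V and n = 3.
Q = [Cr³⁺(aq)]^3 / ([Au³⁺(aq)]·[Cr²⁺(aq)]^3) = 2.69×10^9, so log Q = 9.429 and E = +1.90 − (0.0592/3)(9.429) = +1.7139 V.
ΔG = −nFE = −(3)(96485)(+1.7139) J/mol = −496 kJ/mol.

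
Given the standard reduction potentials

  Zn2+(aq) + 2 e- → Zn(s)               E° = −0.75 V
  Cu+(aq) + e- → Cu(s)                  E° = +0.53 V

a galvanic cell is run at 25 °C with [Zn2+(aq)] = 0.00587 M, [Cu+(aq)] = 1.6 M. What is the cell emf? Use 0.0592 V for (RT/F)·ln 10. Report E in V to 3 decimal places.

+1.358 V

The Cu⁺/Cu couple has the more positive E°, so it is the cathode; Zn²⁺/Zn is the anode.
E°cell = E°cat − E°an = +0.53 − (−0.75) = +1.28 V; n = 2.
The balanced reaction is 2 Cu+(aq) + Zn(s) → 2 Cu(s) + Zn2+(aq), so Q = [Zn2+(aq)] / [Cu+(aq)]^2 = 0.00229 and log Q = −2.640.
Applying E = E° − (RT ln10/nF)·log Q gives +1.28 − (0.0592/2)(−2.640) = +1.358 V.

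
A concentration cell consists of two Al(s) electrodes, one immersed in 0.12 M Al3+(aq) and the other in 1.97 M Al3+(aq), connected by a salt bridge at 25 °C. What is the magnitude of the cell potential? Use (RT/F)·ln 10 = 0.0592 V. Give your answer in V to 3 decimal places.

For a concentration cell E°cell = 0, since both electrodes use the same couple.
The compartment with the higher Al3+(aq) concentration (1.97 M) acts as the cathode; ions are reduced there and produced at the dilute (0.12 M) anode.
With n = 3, Ecell = −(0.0592/3)·log([dilute]/[conc]) = −(0.0592/3)·log(0.12/1.97) = +0.024 V.

0.024 V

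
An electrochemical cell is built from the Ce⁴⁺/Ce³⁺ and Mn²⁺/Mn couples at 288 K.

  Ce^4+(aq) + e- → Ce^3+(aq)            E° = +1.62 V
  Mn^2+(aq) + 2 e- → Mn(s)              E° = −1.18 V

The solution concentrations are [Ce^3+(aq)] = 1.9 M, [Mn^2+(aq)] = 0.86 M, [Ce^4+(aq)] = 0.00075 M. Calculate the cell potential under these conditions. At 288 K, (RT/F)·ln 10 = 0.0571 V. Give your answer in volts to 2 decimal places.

+2.61 V

Ce⁴⁺/Ce³⁺ is reduced (cathode, E° = +1.62 V) and Mn²⁺/Mn is oxidized (anode).
The standard potential is +1.62 − (−1.18) = +2.80 V and the balanced reaction transfers n = 2 electrons.
For the overall reaction 2 Ce^4+(aq) + Mn(s) → 2 Ce^3+(aq) + Mn^2+(aq), Q = ([Ce^3+(aq)]^2·[Mn^2+(aq)]) / [Ce^4+(aq)]^2 = 5.52×10^6, giving log Q = 6.742.
E = E° − (0.0571/n)·log Q = +2.80 − (0.0571/2)(6.742) = +2.61 V.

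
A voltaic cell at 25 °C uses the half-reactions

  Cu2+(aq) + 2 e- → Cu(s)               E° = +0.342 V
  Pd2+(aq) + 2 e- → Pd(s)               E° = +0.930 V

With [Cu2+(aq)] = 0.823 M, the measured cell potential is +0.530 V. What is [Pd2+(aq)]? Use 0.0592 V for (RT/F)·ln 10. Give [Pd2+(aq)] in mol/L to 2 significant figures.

0.0090 M

The Pd²⁺/Pd couple has the larger reduction potential, so it is the cathode: E°cell = +0.930 − (+0.342) = +0.588 V and n = 2.
From the Nernst equation, log Q = n(E° − E)/0.0592 = 2·(+0.588 − (+0.530))/0.0592 = 1.959.
The balanced reaction is Pd2+(aq) + Cu(s) → Pd(s) + Cu2+(aq), so Q = [Cu2+(aq)] / [Pd2+(aq)].
Solving for the unknown gives log [Pd2+(aq)] = −2.044, so [Pd2+(aq)] ≈ 0.0090 M.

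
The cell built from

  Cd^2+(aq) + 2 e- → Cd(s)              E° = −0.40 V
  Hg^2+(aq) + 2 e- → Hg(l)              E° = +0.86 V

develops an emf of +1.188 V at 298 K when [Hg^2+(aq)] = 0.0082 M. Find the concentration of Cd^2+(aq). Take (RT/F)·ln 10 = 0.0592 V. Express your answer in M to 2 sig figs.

Hg²⁺/Hg is the cathode (higher E°); E°cell = +0.86 − (−0.40) = +1.26 V with n = 2.
From the Nernst equation, log Q = n(E° − E)/0.0592 = 2·(+1.26 − (+1.188))/0.0592 = 2.432.
For Hg^2+(aq) + Cd(s) → Hg(l) + Cd^2+(aq), the reaction quotient is Q = [Cd^2+(aq)] / [Hg^2+(aq)].
Substituting the known concentrations and solving, log [Cd^2+(aq)] = 0.346 and [Cd^2+(aq)] = 2.2 M.

2.2 M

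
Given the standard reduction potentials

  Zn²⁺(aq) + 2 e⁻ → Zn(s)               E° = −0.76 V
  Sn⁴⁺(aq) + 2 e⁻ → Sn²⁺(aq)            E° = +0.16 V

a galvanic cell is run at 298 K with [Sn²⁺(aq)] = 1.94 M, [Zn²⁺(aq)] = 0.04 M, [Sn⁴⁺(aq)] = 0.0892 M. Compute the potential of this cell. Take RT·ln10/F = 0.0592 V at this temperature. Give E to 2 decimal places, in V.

Since E°(Sn⁴⁺/Sn²⁺) > E°(Zn²⁺/Zn), Sn⁴⁺/Sn²⁺ serves as the cathode.
The standard potential is +0.16 − (−0.76) = +0.92 V and the balanced reaction transfers n = 2 electrons.
The balanced reaction is Sn⁴⁺(aq) + Zn(s) → Sn²⁺(aq) + Zn²⁺(aq), so Q = ([Sn²⁺(aq)]·[Zn²⁺(aq)]) / [Sn⁴⁺(aq)] = 0.87 and log Q = −0.061.
Applying E = E° − (RT ln10/nF)·log Q gives +0.92 − (0.0592/2)(−0.061) = +0.92 V.

+0.92 V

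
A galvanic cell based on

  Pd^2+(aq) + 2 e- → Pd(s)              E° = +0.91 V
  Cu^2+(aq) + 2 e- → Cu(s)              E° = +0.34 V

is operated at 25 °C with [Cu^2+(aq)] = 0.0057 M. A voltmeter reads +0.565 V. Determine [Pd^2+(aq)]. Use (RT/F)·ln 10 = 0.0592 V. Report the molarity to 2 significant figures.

0.0039 M

The Pd²⁺/Pd couple has the larger reduction potential, so it is the cathode: E°cell = +0.91 − (+0.34) = +0.57 V and n = 2.
Since E = E° − (0.0592/n)·log Q, log Q = n(E° − E)/0.0592 = 0.169.
The balanced reaction is Pd^2+(aq) + Cu(s) → Pd(s) + Cu^2+(aq), so Q = [Cu^2+(aq)] / [Pd^2+(aq)].
Isolating [Pd^2+(aq)] in Q = 10^{0.169} yields log [Pd^2+(aq)] = −2.413, i.e. 0.0039 M.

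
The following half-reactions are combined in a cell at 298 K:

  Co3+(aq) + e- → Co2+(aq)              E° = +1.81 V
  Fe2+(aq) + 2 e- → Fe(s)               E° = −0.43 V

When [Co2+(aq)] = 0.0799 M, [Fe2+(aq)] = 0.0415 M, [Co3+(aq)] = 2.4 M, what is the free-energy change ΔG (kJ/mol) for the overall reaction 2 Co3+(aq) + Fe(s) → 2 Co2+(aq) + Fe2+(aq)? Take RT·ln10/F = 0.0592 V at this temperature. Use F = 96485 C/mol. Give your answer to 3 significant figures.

−457 kJ/mol

The standard cell potential is +1.81 − (−0.43) = +2.24 V, with n = 2 electrons in the balanced equation.
Q = ([Co2+(aq)]^2·[Fe2+(aq)]) / [Co3+(aq)]^2 = 4.6×10^−5, so log Q = −4.337 and E = +2.24 − (0.0592/2)(−4.337) = +2.3684 V.
ΔG = −nFE = −(2)(96485)(+2.3684) J/mol = −457 kJ/mol.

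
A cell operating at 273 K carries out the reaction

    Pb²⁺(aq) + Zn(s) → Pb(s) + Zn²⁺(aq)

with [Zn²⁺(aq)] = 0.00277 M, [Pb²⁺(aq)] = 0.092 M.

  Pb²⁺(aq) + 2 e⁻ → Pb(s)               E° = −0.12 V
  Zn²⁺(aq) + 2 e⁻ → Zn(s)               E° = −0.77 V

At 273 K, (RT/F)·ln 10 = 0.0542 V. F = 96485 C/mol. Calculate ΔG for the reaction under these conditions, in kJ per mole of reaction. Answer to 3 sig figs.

E°cell = −0.12 − (−0.77) = +0.65 V; the balanced reaction transfers n = 2 electrons.
Q = [Zn²⁺(aq)] / [Pb²⁺(aq)] = 0.0301, so log Q = −1.521 and E = +0.65 − (0.0542/2)(−1.521) = +0.6912 V.
ΔG = −nFE = −(2)(96485)(+0.6912) J/mol = −133 kJ/mol.

−133 kJ/mol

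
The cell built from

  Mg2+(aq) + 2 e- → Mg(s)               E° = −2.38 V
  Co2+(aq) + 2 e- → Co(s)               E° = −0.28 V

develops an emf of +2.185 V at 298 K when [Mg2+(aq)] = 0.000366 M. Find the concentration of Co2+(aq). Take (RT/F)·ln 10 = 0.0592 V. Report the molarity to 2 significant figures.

With Co²⁺/Co at the cathode and Mg²⁺/Mg at the anode, E°cell = −0.28 − (−2.38) = +2.10 V (n = 2).
Since E = E° − (0.0592/n)·log Q, log Q = n(E° − E)/0.0592 = −2.872.
Balancing electrons gives Co2+(aq) + Mg(s) → Co(s) + Mg2+(aq); thus Q = [Mg2+(aq)] / [Co2+(aq)].
Solving for the unknown gives log [Co2+(aq)] = −0.565, so [Co2+(aq)] ≈ 0.27 M.

0.27 M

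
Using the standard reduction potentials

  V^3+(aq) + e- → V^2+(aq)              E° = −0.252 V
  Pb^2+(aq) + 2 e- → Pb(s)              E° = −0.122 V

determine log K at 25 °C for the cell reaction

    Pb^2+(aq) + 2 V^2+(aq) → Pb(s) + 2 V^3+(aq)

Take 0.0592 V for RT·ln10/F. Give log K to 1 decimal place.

The Pb²⁺/Pb couple is reduced (cathode); E°cell = −0.122 − (−0.252) = +0.130 V with n = 2.
At equilibrium E = 0, so log K = nE°cell / 0.0592 = (2)(+0.130) / 0.0592 = 4.4.

log K = 4.4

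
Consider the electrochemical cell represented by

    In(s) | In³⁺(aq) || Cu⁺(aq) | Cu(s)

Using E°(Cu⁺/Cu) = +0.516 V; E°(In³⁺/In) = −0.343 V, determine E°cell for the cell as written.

By convention the left-hand electrode in cell notation is the anode (oxidation) and the right-hand electrode is the cathode (reduction).
E°cell = E°(right) − E°(left) = +0.516 − (−0.343) = +0.859 V.

+0.859 V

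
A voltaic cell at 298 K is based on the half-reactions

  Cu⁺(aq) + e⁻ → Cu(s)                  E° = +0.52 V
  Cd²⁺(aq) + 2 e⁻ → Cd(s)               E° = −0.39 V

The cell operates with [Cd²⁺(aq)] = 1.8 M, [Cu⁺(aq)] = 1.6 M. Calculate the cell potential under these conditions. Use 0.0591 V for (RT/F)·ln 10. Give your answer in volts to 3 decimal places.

+0.915 V

Cu⁺/Cu is reduced (cathode, E° = +0.52 V) and Cd²⁺/Cd is oxidized (anode).
E°cell = E°cat − E°an = +0.52 − (−0.39) = +0.91 V; n = 2.
For the overall reaction 2 Cu⁺(aq) + Cd(s) → 2 Cu(s) + Cd²⁺(aq), Q = [Cd²⁺(aq)] / [Cu⁺(aq)]^2 = 0.703, giving log Q = −0.153.
Applying E = E° − (RT ln10/nF)·log Q gives +0.91 − (0.0591/2)(−0.153) = +0.915 V.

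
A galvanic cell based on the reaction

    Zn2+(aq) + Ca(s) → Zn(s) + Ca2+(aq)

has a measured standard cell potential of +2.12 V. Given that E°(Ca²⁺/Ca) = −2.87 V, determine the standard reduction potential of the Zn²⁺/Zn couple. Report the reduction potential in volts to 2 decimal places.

−0.75 V

In the reaction as written the Zn²⁺/Zn couple is reduced (cathode) and Ca²⁺/Ca is oxidized (anode), so E°cell = E°(Zn²⁺/Zn) − E°(Ca²⁺/Ca).
E°(Zn²⁺/Zn) = E°cell + E°(anode) = +2.12 + (−2.87) = −0.75 V.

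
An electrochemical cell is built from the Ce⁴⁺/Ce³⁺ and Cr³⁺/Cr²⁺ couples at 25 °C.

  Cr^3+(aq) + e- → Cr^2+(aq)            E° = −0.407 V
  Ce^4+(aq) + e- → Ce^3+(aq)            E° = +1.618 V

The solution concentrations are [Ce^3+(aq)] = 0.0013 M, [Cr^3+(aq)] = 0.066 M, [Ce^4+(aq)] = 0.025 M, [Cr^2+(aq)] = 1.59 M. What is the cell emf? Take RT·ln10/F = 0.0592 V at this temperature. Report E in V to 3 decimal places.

+2.183 V

Since E°(Ce⁴⁺/Ce³⁺) > E°(Cr³⁺/Cr²⁺), Ce⁴⁺/Ce³⁺ serves as the cathode.
E°cell = +1.618 − (−0.407) = +2.025 V, with n = 1 electron transferred.
For the overall reaction Ce^4+(aq) + Cr^2+(aq) → Ce^3+(aq) + Cr^3+(aq), Q = ([Ce^3+(aq)]·[Cr^3+(aq)]) / ([Ce^4+(aq)]·[Cr^2+(aq)]) = 0.00216, giving log Q = −2.666.
E = E° − (0.0592/n)·log Q = +2.025 − (0.0592/1)(−2.666) = +2.183 V.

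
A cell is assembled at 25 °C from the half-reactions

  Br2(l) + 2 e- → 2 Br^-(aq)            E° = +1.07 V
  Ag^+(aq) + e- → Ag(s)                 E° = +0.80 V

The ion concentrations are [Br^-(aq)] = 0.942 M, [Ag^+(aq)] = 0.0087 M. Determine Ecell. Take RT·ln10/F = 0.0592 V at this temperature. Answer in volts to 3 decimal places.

+0.394 V

Since E°(Br₂/Br⁻) > E°(Ag⁺/Ag), Br₂/Br⁻ serves as the cathode.
E°cell = E°cat − E°an = +1.07 − (+0.80) = +0.27 V; n = 2.
For the overall reaction Br2(l) + 2 Ag(s) → 2 Br^-(aq) + 2 Ag^+(aq), Q = [Br^-(aq)]^2·[Ag^+(aq)]^2 = 6.72×10^−5, giving log Q = −4.173.
E = E° − (0.0592/n)·log Q = +0.27 − (0.0592/2)(−4.173) = +0.394 V.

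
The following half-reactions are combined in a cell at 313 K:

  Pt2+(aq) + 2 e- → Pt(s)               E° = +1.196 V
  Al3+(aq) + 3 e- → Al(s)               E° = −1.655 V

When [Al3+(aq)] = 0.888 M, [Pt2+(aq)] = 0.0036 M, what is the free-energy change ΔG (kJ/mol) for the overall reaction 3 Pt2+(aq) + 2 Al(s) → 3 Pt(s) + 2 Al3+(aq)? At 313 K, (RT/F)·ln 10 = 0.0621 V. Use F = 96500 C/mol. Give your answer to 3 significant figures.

−1610 kJ/mol

With Pt²⁺/Pt reduced at the cathode, E°cell = +1.196 − (−1.655) = +2.851 V and n = 6.
Here Q = [Al3+(aq)]^2 / [Pt2+(aq)]^3 = 1.69×10^7 (log Q = 7.228), giving E = +2.851 − (0.0621/6)·(7.228) = +2.7762 V.
Finally ΔG = −nFE = −(6)(96500 C/mol)(+2.7762 V) = −1610 kJ/mol.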